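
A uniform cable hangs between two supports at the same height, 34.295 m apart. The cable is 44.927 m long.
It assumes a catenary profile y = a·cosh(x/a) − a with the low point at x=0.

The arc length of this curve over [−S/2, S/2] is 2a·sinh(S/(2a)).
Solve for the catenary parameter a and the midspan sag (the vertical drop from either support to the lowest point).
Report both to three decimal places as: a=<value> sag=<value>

seed: a₀ = √(S³/(24(L−S))) = √(34.295³/(24·10.632)) = 12.572832
iter 1: u=1.363853  f(a)=+1.034e+00  f'(a)=-2.027e+00  a ← 12.572832 − (+1.034e+00/-2.027e+00) = 13.082709
iter 2: u=1.310700  f(a)=+6.621e-02  f'(a)=-1.775e+00  a ← 13.082709 − (+6.621e-02/-1.775e+00) = 13.120004
iter 3: u=1.306974  f(a)=+3.127e-04  f'(a)=-1.759e+00  a ← 13.120004 − (+3.127e-04/-1.759e+00) = 13.120181
iter 4: u=1.306956  f(a)=+7.049e-09  f'(a)=-1.759e+00  a ← 13.120181 − (+7.049e-09/-1.759e+00) = 13.120181
iter 5: u=1.306956  f(a)=+7.105e-15  f'(a)=-1.759e+00  a ← 13.120181 − (+7.105e-15/-1.759e+00) = 13.120181
converged: |Δa| < 1e-12 after 5 iterations
sag = a·(cosh(S/(2a)) − 1) = 13.120181·(cosh(1.306956) − 1) = 12.894199
T_max/T_min = cosh(S/(2a)) = 1.982776

a=13.120 sag=12.894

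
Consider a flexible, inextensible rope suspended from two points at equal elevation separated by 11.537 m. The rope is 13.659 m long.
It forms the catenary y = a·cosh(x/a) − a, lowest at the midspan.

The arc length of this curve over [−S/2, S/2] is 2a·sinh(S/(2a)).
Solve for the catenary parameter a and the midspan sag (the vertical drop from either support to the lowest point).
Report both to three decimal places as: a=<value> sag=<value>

seed: a₀ = √(S³/(24(L−S))) = √(11.537³/(24·2.122)) = 5.491121
iter 1: u=1.050514  f(a)=+1.202e-01  f'(a)=-8.616e-01  a ← 5.491121 − (+1.202e-01/-8.616e-01) = 5.630644
iter 2: u=1.024483  f(a)=+4.734e-03  f'(a)=-7.950e-01  a ← 5.630644 − (+4.734e-03/-7.950e-01) = 5.636599
iter 3: u=1.023401  f(a)=+8.009e-06  f'(a)=-7.923e-01  a ← 5.636599 − (+8.009e-06/-7.923e-01) = 5.636609
iter 4: u=1.023399  f(a)=+2.301e-11  f'(a)=-7.923e-01  a ← 5.636609 − (+2.301e-11/-7.923e-01) = 5.636609
iter 5: u=1.023399  f(a)=-3.553e-15  f'(a)=-7.923e-01  a ← 5.636609 − (-3.553e-15/-7.923e-01) = 5.636609
converged: |Δa| < 1e-12 after 5 iterations
sag = a·(cosh(S/(2a)) − 1) = 5.636609·(cosh(1.023399) − 1) = 3.218527
T_max/T_min = cosh(S/(2a)) = 1.571004

a=5.637 sag=3.219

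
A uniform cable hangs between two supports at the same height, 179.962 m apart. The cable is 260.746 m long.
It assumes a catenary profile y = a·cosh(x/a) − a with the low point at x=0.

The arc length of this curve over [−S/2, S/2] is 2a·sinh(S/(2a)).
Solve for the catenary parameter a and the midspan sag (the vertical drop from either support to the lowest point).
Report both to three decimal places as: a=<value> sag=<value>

a=58.195 sag=84.577

seed: a₀ = √(S³/(24(L−S))) = √(179.962³/(24·80.784)) = 54.828065
iter 1: u=1.641149  f(a)=+1.160e+01  f'(a)=-3.821e+00  a ← 54.828065 − (+1.160e+01/-3.821e+00) = 57.865006
iter 2: u=1.555016  f(a)=+1.034e+00  f'(a)=-3.168e+00  a ← 57.865006 − (+1.034e+00/-3.168e+00) = 58.191386
iter 3: u=1.546294  f(a)=+9.981e-03  f'(a)=-3.107e+00  a ← 58.191386 − (+9.981e-03/-3.107e+00) = 58.194598
iter 4: u=1.546209  f(a)=+9.501e-07  f'(a)=-3.106e+00  a ← 58.194598 − (+9.501e-07/-3.106e+00) = 58.194599
iter 5: u=1.546209  f(a)=+5.684e-14  f'(a)=-3.106e+00  a ← 58.194599 − (+5.684e-14/-3.106e+00) = 58.194599
converged: |Δa| < 1e-12 after 5 iterations
sag = a·(cosh(S/(2a)) − 1) = 58.194599·(cosh(1.546209) − 1) = 84.577004
T_max/T_min = cosh(S/(2a)) = 2.453348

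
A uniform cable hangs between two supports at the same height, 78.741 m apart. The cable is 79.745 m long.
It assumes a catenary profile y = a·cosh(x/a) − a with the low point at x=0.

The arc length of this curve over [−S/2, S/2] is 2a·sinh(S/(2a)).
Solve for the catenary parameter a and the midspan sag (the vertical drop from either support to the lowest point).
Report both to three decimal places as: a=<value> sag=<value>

seed: a₀ = √(S³/(24(L−S))) = √(78.741³/(24·1.004)) = 142.340639
iter 1: u=0.276594  f(a)=+3.848e-03  f'(a)=-1.422e-02  a ← 142.340639 − (+3.848e-03/-1.422e-02) = 142.611300
iter 2: u=0.276069  f(a)=+1.100e-05  f'(a)=-1.413e-02  a ← 142.611300 − (+1.100e-05/-1.413e-02) = 142.612078
iter 3: u=0.276067  f(a)=+9.051e-11  f'(a)=-1.413e-02  a ← 142.612078 − (+9.051e-11/-1.413e-02) = 142.612078
iter 4: u=0.276067  f(a)=+1.421e-14  f'(a)=-1.413e-02  a ← 142.612078 − (+1.421e-14/-1.413e-02) = 142.612078
converged: |Δa| < 1e-12 after 4 iterations
sag = a·(cosh(S/(2a)) − 1) = 142.612078·(cosh(0.276067) − 1) = 5.469052
T_max/T_min = cosh(S/(2a)) = 1.038349

a=142.612 sag=5.469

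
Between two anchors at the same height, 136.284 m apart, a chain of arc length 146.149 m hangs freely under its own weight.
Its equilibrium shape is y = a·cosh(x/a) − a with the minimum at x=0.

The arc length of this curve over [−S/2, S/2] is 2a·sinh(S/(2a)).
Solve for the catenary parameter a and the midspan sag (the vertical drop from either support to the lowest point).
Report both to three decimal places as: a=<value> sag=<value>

seed: a₀ = √(S³/(24(L−S))) = √(136.284³/(24·9.865)) = 103.398239
iter 1: u=0.659025  f(a)=+2.165e-01  f'(a)=-1.992e-01  a ← 103.398239 − (+2.165e-01/-1.992e-01) = 104.484677
iter 2: u=0.652172  f(a)=+3.459e-03  f'(a)=-1.929e-01  a ← 104.484677 − (+3.459e-03/-1.929e-01) = 104.502607
iter 3: u=0.652060  f(a)=+9.151e-07  f'(a)=-1.928e-01  a ← 104.502607 − (+9.151e-07/-1.928e-01) = 104.502612
iter 4: u=0.652060  f(a)=+2.842e-14  f'(a)=-1.928e-01  a ← 104.502612 − (+2.842e-14/-1.928e-01) = 104.502612
converged: |Δa| < 1e-12 after 4 iterations
sag = a·(cosh(S/(2a)) − 1) = 104.502612·(cosh(0.652060) − 1) = 23.014753
T_max/T_min = cosh(S/(2a)) = 1.220231

a=104.503 sag=23.015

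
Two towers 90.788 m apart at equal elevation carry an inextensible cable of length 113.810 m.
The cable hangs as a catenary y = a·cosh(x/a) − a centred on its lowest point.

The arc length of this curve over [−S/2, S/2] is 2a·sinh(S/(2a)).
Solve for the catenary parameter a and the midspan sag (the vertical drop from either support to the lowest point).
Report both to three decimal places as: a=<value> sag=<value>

seed: a₀ = √(S³/(24(L−S))) = √(90.788³/(24·23.022)) = 36.801501
iter 1: u=1.233482  f(a)=+1.816e+00  f'(a)=-1.452e+00  a ← 36.801501 − (+1.816e+00/-1.452e+00) = 38.052188
iter 2: u=1.192941  f(a)=+9.669e-02  f'(a)=-1.301e+00  a ← 38.052188 − (+9.669e-02/-1.301e+00) = 38.126495
iter 3: u=1.190616  f(a)=+3.082e-04  f'(a)=-1.293e+00  a ← 38.126495 − (+3.082e-04/-1.293e+00) = 38.126733
iter 4: u=1.190608  f(a)=+3.153e-09  f'(a)=-1.293e+00  a ← 38.126733 − (+3.153e-09/-1.293e+00) = 38.126733
iter 5: u=1.190608  f(a)=+0.000e+00  f'(a)=-1.293e+00  a ← 38.126733 − (+0.000e+00/-1.293e+00) = 38.126733
converged: |Δa| < 1e-12 after 5 iterations
sag = a·(cosh(S/(2a)) − 1) = 38.126733·(cosh(1.190608) − 1) = 30.370178
T_max/T_min = cosh(S/(2a)) = 1.796559

a=38.127 sag=30.370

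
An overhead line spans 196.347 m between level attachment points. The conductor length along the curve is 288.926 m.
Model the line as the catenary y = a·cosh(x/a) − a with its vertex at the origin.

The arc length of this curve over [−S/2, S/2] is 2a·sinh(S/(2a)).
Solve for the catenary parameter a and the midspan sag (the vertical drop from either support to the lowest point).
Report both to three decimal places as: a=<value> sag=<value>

a=62.117 sag=95.135

seed: a₀ = √(S³/(24(L−S))) = √(196.347³/(24·92.579)) = 58.367964
iter 1: u=1.681976  f(a)=+1.401e+01  f'(a)=-4.165e+00  a ← 58.367964 − (+1.401e+01/-4.165e+00) = 61.732240
iter 2: u=1.590312  f(a)=+1.303e+00  f'(a)=-3.424e+00  a ← 61.732240 − (+1.303e+00/-3.424e+00) = 62.112792
iter 3: u=1.580568  f(a)=+1.381e-02  f'(a)=-3.351e+00  a ← 62.112792 − (+1.381e-02/-3.351e+00) = 62.116913
iter 4: u=1.580463  f(a)=+1.589e-06  f'(a)=-3.351e+00  a ← 62.116913 − (+1.589e-06/-3.351e+00) = 62.116914
iter 5: u=1.580463  f(a)=+0.000e+00  f'(a)=-3.351e+00  a ← 62.116914 − (+0.000e+00/-3.351e+00) = 62.116914
converged: |Δa| < 1e-12 after 5 iterations
sag = a·(cosh(S/(2a)) − 1) = 62.116914·(cosh(1.580463) − 1) = 95.134698
T_max/T_min = cosh(S/(2a)) = 2.531543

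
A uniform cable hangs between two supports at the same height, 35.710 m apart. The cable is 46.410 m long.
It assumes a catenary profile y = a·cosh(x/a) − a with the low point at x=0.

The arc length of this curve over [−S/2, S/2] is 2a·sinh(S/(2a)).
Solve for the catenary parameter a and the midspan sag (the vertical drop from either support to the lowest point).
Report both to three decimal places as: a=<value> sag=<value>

seed: a₀ = √(S³/(24(L−S))) = √(35.710³/(24·10.700)) = 13.316413
iter 1: u=1.340827  f(a)=+1.004e+00  f'(a)=-1.915e+00  a ← 13.316413 − (+1.004e+00/-1.915e+00) = 13.840683
iter 2: u=1.290038  f(a)=+6.234e-02  f'(a)=-1.684e+00  a ← 13.840683 − (+6.234e-02/-1.684e+00) = 13.877701
iter 3: u=1.286596  f(a)=+2.755e-04  f'(a)=-1.669e+00  a ← 13.877701 − (+2.755e-04/-1.669e+00) = 13.877866
iter 4: u=1.286581  f(a)=+5.434e-09  f'(a)=-1.669e+00  a ← 13.877866 − (+5.434e-09/-1.669e+00) = 13.877866
iter 5: u=1.286581  f(a)=+0.000e+00  f'(a)=-1.669e+00  a ← 13.877866 − (+0.000e+00/-1.669e+00) = 13.877866
converged: |Δa| < 1e-12 after 5 iterations
sag = a·(cosh(S/(2a)) − 1) = 13.877866·(cosh(1.286581) − 1) = 13.160388
T_max/T_min = cosh(S/(2a)) = 1.948301

a=13.878 sag=13.160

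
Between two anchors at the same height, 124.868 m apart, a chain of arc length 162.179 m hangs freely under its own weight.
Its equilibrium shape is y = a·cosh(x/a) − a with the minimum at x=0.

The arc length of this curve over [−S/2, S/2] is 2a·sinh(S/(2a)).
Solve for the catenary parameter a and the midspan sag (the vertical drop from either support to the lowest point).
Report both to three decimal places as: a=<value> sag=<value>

a=48.589 sag=45.943

seed: a₀ = √(S³/(24(L−S))) = √(124.868³/(24·37.311)) = 46.628631
iter 1: u=1.338963  f(a)=+3.491e+00  f'(a)=-1.906e+00  a ← 46.628631 − (+3.491e+00/-1.906e+00) = 48.459961
iter 2: u=1.288363  f(a)=+2.162e-01  f'(a)=-1.677e+00  a ← 48.459961 − (+2.162e-01/-1.677e+00) = 48.588896
iter 3: u=1.284944  f(a)=+9.503e-04  f'(a)=-1.662e+00  a ← 48.588896 − (+9.503e-04/-1.662e+00) = 48.589468
iter 4: u=1.284929  f(a)=+1.854e-08  f'(a)=-1.662e+00  a ← 48.589468 − (+1.854e-08/-1.662e+00) = 48.589468
iter 5: u=1.284929  f(a)=-2.842e-14  f'(a)=-1.662e+00  a ← 48.589468 − (-2.842e-14/-1.662e+00) = 48.589468
converged: |Δa| < 1e-12 after 5 iterations
sag = a·(cosh(S/(2a)) − 1) = 48.589468·(cosh(1.284929) − 1) = 45.943296
T_max/T_min = cosh(S/(2a)) = 1.945540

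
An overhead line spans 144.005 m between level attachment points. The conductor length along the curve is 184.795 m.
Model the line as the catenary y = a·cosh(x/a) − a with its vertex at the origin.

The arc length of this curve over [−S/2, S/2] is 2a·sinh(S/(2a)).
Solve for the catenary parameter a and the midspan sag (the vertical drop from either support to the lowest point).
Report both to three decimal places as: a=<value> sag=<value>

seed: a₀ = √(S³/(24(L−S))) = √(144.005³/(24·40.790)) = 55.231124
iter 1: u=1.303658  f(a)=+3.610e+00  f'(a)=-1.744e+00  a ← 55.231124 − (+3.610e+00/-1.744e+00) = 57.301175
iter 2: u=1.256562  f(a)=+2.129e-01  f'(a)=-1.544e+00  a ← 57.301175 − (+2.129e-01/-1.544e+00) = 57.439071
iter 3: u=1.253546  f(a)=+8.428e-04  f'(a)=-1.531e+00  a ← 57.439071 − (+8.428e-04/-1.531e+00) = 57.439622
iter 4: u=1.253534  f(a)=+1.333e-08  f'(a)=-1.531e+00  a ← 57.439622 − (+1.333e-08/-1.531e+00) = 57.439622
iter 5: u=1.253534  f(a)=+2.842e-14  f'(a)=-1.531e+00  a ← 57.439622 − (+2.842e-14/-1.531e+00) = 57.439622
converged: |Δa| < 1e-12 after 5 iterations
sag = a·(cosh(S/(2a)) − 1) = 57.439622·(cosh(1.253534) − 1) = 51.356555
T_max/T_min = cosh(S/(2a)) = 1.894096

a=57.440 sag=51.357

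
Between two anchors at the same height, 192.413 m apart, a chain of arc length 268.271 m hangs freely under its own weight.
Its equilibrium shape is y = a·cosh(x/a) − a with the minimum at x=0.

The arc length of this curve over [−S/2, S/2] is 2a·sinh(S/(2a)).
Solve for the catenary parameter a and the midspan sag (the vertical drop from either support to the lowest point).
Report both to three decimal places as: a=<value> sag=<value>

seed: a₀ = √(S³/(24(L−S))) = √(192.413³/(24·75.858)) = 62.552591
iter 1: u=1.538010  f(a)=+9.494e+00  f'(a)=-3.050e+00  a ← 62.552591 − (+9.494e+00/-3.050e+00) = 65.665683
iter 2: u=1.465096  f(a)=+7.548e-01  f'(a)=-2.582e+00  a ← 65.665683 − (+7.548e-01/-2.582e+00) = 65.957956
iter 3: u=1.458603  f(a)=+5.681e-03  f'(a)=-2.544e+00  a ← 65.957956 − (+5.681e-03/-2.544e+00) = 65.960190
iter 4: u=1.458554  f(a)=+3.272e-07  f'(a)=-2.543e+00  a ← 65.960190 − (+3.272e-07/-2.543e+00) = 65.960190
iter 5: u=1.458554  f(a)=+0.000e+00  f'(a)=-2.543e+00  a ← 65.960190 − (+0.000e+00/-2.543e+00) = 65.960190
converged: |Δa| < 1e-12 after 5 iterations
sag = a·(cosh(S/(2a)) − 1) = 65.960190·(cosh(1.458554) − 1) = 83.515825
T_max/T_min = cosh(S/(2a)) = 2.266155

a=65.960 sag=83.516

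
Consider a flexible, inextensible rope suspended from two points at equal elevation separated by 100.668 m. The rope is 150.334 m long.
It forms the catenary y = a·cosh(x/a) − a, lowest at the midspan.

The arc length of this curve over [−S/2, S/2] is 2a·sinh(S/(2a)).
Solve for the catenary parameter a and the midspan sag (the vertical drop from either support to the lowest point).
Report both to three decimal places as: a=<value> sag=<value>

seed: a₀ = √(S³/(24(L−S))) = √(100.668³/(24·49.666)) = 29.255124
iter 1: u=1.720519  f(a)=+7.891e+00  f'(a)=-4.513e+00  a ← 29.255124 − (+7.891e+00/-4.513e+00) = 31.003731
iter 2: u=1.623482  f(a)=+7.628e-01  f'(a)=-3.679e+00  a ← 31.003731 − (+7.628e-01/-3.679e+00) = 31.211088
iter 3: u=1.612696  f(a)=+8.814e-03  f'(a)=-3.594e+00  a ← 31.211088 − (+8.814e-03/-3.594e+00) = 31.213541
iter 4: u=1.612569  f(a)=+1.207e-06  f'(a)=-3.593e+00  a ← 31.213541 − (+1.207e-06/-3.593e+00) = 31.213541
iter 5: u=1.612569  f(a)=+2.842e-14  f'(a)=-3.593e+00  a ← 31.213541 − (+2.842e-14/-3.593e+00) = 31.213541
converged: |Δa| < 1e-12 after 5 iterations
sag = a·(cosh(S/(2a)) − 1) = 31.213541·(cosh(1.612569) − 1) = 50.176649
T_max/T_min = cosh(S/(2a)) = 2.607528

a=31.214 sag=50.177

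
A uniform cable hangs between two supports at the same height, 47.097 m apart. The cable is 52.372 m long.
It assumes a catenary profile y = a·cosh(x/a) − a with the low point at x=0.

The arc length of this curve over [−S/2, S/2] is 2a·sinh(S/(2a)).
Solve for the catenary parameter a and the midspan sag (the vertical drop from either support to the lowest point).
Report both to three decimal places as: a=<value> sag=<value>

seed: a₀ = √(S³/(24(L−S))) = √(47.097³/(24·5.275)) = 28.725858
iter 1: u=0.819767  f(a)=+1.801e-01  f'(a)=-3.925e-01  a ← 28.725858 − (+1.801e-01/-3.925e-01) = 29.184677
iter 2: u=0.806879  f(a)=+4.406e-03  f'(a)=-3.736e-01  a ← 29.184677 − (+4.406e-03/-3.736e-01) = 29.196471
iter 3: u=0.806553  f(a)=+2.783e-06  f'(a)=-3.731e-01  a ← 29.196471 − (+2.783e-06/-3.731e-01) = 29.196479
iter 4: u=0.806553  f(a)=+1.094e-12  f'(a)=-3.731e-01  a ← 29.196479 − (+1.094e-12/-3.731e-01) = 29.196479
converged: |Δa| < 1e-12 after 4 iterations
sag = a·(cosh(S/(2a)) − 1) = 29.196479·(cosh(0.806553) − 1) = 10.022662
T_max/T_min = cosh(S/(2a)) = 1.343283

a=29.196 sag=10.023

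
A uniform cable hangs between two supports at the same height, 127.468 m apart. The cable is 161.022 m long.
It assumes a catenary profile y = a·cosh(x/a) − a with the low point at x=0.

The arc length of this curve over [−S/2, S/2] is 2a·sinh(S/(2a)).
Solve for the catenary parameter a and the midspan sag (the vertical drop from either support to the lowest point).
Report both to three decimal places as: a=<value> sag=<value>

seed: a₀ = √(S³/(24(L−S))) = √(127.468³/(24·33.554)) = 50.713547
iter 1: u=1.256745  f(a)=+2.752e+00  f'(a)=-1.544e+00  a ← 50.713547 − (+2.752e+00/-1.544e+00) = 52.495215
iter 2: u=1.214092  f(a)=+1.517e-01  f'(a)=-1.378e+00  a ← 52.495215 − (+1.517e-01/-1.378e+00) = 52.605236
iter 3: u=1.211552  f(a)=+5.201e-04  f'(a)=-1.369e+00  a ← 52.605236 − (+5.201e-04/-1.369e+00) = 52.605616
iter 4: u=1.211544  f(a)=+6.165e-09  f'(a)=-1.369e+00  a ← 52.605616 − (+6.165e-09/-1.369e+00) = 52.605616
iter 5: u=1.211544  f(a)=+0.000e+00  f'(a)=-1.369e+00  a ← 52.605616 − (+0.000e+00/-1.369e+00) = 52.605616
converged: |Δa| < 1e-12 after 5 iterations
sag = a·(cosh(S/(2a)) − 1) = 52.605616·(cosh(1.211544) − 1) = 43.568039
T_max/T_min = cosh(S/(2a)) = 1.828201

a=52.606 sag=43.568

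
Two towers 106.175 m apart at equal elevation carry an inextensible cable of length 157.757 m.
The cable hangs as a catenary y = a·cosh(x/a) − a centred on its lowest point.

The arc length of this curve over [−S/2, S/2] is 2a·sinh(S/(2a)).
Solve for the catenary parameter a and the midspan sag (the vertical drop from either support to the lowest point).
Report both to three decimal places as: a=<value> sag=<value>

a=33.147 sag=52.413

seed: a₀ = √(S³/(24(L−S))) = √(106.175³/(24·51.582)) = 31.094150
iter 1: u=1.707315  f(a)=+8.061e+00  f'(a)=-4.391e+00  a ← 31.094150 − (+8.061e+00/-4.391e+00) = 32.929941
iter 2: u=1.612135  f(a)=+7.691e-01  f'(a)=-3.590e+00  a ← 32.929941 − (+7.691e-01/-3.590e+00) = 33.144171
iter 3: u=1.601715  f(a)=+8.630e-03  f'(a)=-3.510e+00  a ← 33.144171 − (+8.630e-03/-3.510e+00) = 33.146629
iter 4: u=1.601596  f(a)=+1.114e-06  f'(a)=-3.509e+00  a ← 33.146629 − (+1.114e-06/-3.509e+00) = 33.146630
iter 5: u=1.601596  f(a)=+2.842e-14  f'(a)=-3.509e+00  a ← 33.146630 − (+2.842e-14/-3.509e+00) = 33.146630
converged: |Δa| < 1e-12 after 5 iterations
sag = a·(cosh(S/(2a)) − 1) = 33.146630·(cosh(1.601596) − 1) = 52.413389
T_max/T_min = cosh(S/(2a)) = 2.581258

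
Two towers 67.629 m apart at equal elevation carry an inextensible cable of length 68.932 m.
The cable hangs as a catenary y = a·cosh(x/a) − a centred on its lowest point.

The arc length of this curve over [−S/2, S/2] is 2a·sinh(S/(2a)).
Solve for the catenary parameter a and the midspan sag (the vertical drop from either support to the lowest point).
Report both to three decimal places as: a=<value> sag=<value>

a=99.740 sag=5.787

seed: a₀ = √(S³/(24(L−S))) = √(67.629³/(24·1.303)) = 99.453855
iter 1: u=0.340002  f(a)=+7.552e-03  f'(a)=-2.651e-02  a ← 99.453855 − (+7.552e-03/-2.651e-02) = 99.738765
iter 2: u=0.339031  f(a)=+3.258e-05  f'(a)=-2.628e-02  a ← 99.738765 − (+3.258e-05/-2.628e-02) = 99.740004
iter 3: u=0.339026  f(a)=+6.119e-10  f'(a)=-2.628e-02  a ← 99.740004 − (+6.119e-10/-2.628e-02) = 99.740004
iter 4: u=0.339026  f(a)=+0.000e+00  f'(a)=-2.628e-02  a ← 99.740004 − (+0.000e+00/-2.628e-02) = 99.740004
converged: |Δa| < 1e-12 after 4 iterations
sag = a·(cosh(S/(2a)) − 1) = 99.740004·(cosh(0.339026) − 1) = 5.787118
T_max/T_min = cosh(S/(2a)) = 1.058022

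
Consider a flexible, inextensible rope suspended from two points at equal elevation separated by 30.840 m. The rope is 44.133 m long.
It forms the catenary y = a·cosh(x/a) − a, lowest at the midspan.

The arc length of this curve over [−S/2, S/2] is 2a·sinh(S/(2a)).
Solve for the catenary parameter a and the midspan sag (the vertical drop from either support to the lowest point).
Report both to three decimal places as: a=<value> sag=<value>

a=10.156 sag=14.136

seed: a₀ = √(S³/(24(L−S))) = √(30.840³/(24·13.293)) = 9.588583
iter 1: u=1.608163  f(a)=+1.829e+00  f'(a)=-3.559e+00  a ← 9.588583 − (+1.829e+00/-3.559e+00) = 10.102358
iter 2: u=1.526376  f(a)=+1.573e-01  f'(a)=-2.971e+00  a ← 10.102358 − (+1.573e-01/-2.971e+00) = 10.155287
iter 3: u=1.518421  f(a)=+1.405e-03  f'(a)=-2.918e+00  a ← 10.155287 − (+1.405e-03/-2.918e+00) = 10.155768
iter 4: u=1.518349  f(a)=+1.143e-07  f'(a)=-2.918e+00  a ← 10.155768 − (+1.143e-07/-2.918e+00) = 10.155768
iter 5: u=1.518349  f(a)=-7.105e-15  f'(a)=-2.918e+00  a ← 10.155768 − (-7.105e-15/-2.918e+00) = 10.155768
converged: |Δa| < 1e-12 after 5 iterations
sag = a·(cosh(S/(2a)) − 1) = 10.155768·(cosh(1.518349) − 1) = 14.135589
T_max/T_min = cosh(S/(2a)) = 2.391878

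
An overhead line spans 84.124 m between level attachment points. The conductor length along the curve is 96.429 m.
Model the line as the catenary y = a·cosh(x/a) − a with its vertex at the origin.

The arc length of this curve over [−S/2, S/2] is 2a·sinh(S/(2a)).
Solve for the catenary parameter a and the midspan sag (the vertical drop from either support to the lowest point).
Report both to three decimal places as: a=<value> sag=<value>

a=45.852 sag=20.684

seed: a₀ = √(S³/(24(L−S))) = √(84.124³/(24·12.305)) = 44.898666
iter 1: u=0.936821  f(a)=+5.514e-01  f'(a)=-5.978e-01  a ← 44.898666 − (+5.514e-01/-5.978e-01) = 45.821085
iter 2: u=0.917962  f(a)=+1.745e-02  f'(a)=-5.605e-01  a ← 45.821085 − (+1.745e-02/-5.605e-01) = 45.852220
iter 3: u=0.917338  f(a)=+1.874e-05  f'(a)=-5.593e-01  a ← 45.852220 − (+1.874e-05/-5.593e-01) = 45.852253
iter 4: u=0.917338  f(a)=+2.169e-11  f'(a)=-5.593e-01  a ← 45.852253 − (+2.169e-11/-5.593e-01) = 45.852253
converged: |Δa| < 1e-12 after 4 iterations
sag = a·(cosh(S/(2a)) − 1) = 45.852253·(cosh(0.917338) − 1) = 20.683956
T_max/T_min = cosh(S/(2a)) = 1.451100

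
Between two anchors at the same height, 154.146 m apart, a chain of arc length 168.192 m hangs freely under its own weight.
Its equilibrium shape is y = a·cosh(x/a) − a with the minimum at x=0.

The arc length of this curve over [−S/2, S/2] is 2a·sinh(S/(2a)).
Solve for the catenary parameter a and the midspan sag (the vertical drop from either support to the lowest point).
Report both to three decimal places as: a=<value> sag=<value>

seed: a₀ = √(S³/(24(L−S))) = √(154.146³/(24·14.046)) = 104.235688
iter 1: u=0.739411  f(a)=+3.890e-01  f'(a)=-2.845e-01  a ← 104.235688 − (+3.890e-01/-2.845e-01) = 105.602869
iter 2: u=0.729838  f(a)=+7.786e-03  f'(a)=-2.732e-01  a ← 105.602869 − (+7.786e-03/-2.732e-01) = 105.631363
iter 3: u=0.729641  f(a)=+3.260e-06  f'(a)=-2.730e-01  a ← 105.631363 − (+3.260e-06/-2.730e-01) = 105.631375
iter 4: u=0.729641  f(a)=+5.969e-13  f'(a)=-2.730e-01  a ← 105.631375 − (+5.969e-13/-2.730e-01) = 105.631375
converged: |Δa| < 1e-12 after 4 iterations
sag = a·(cosh(S/(2a)) − 1) = 105.631375·(cosh(0.729641) − 1) = 29.387604
T_max/T_min = cosh(S/(2a)) = 1.278209

a=105.631 sag=29.388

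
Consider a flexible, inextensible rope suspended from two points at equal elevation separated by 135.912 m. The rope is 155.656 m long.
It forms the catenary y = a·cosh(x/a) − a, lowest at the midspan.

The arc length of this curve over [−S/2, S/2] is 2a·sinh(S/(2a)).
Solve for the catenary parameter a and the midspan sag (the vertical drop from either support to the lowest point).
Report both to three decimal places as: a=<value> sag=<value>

seed: a₀ = √(S³/(24(L−S))) = √(135.912³/(24·19.744)) = 72.788625
iter 1: u=0.933607  f(a)=+8.785e-01  f'(a)=-5.913e-01  a ← 72.788625 − (+8.785e-01/-5.913e-01) = 74.274444
iter 2: u=0.914931  f(a)=+2.762e-02  f'(a)=-5.546e-01  a ← 74.274444 − (+2.762e-02/-5.546e-01) = 74.324245
iter 3: u=0.914318  f(a)=+2.927e-05  f'(a)=-5.535e-01  a ← 74.324245 − (+2.927e-05/-5.535e-01) = 74.324297
iter 4: u=0.914317  f(a)=+3.291e-11  f'(a)=-5.535e-01  a ← 74.324297 − (+3.291e-11/-5.535e-01) = 74.324297
converged: |Δa| < 1e-12 after 4 iterations
sag = a·(cosh(S/(2a)) − 1) = 74.324297·(cosh(0.914317) − 1) = 33.292145
T_max/T_min = cosh(S/(2a)) = 1.447931

a=74.324 sag=33.292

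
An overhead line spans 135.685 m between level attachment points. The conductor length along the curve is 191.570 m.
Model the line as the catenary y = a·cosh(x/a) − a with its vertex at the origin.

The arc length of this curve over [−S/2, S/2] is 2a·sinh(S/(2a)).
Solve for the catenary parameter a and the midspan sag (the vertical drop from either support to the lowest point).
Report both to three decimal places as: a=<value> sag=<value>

a=45.604 sag=60.483

seed: a₀ = √(S³/(24(L−S))) = √(135.685³/(24·55.885)) = 43.156330
iter 1: u=1.572017  f(a)=+7.326e+00  f'(a)=-3.289e+00  a ← 43.156330 − (+7.326e+00/-3.289e+00) = 45.383663
iter 2: u=1.494866  f(a)=+6.053e-01  f'(a)=-2.766e+00  a ← 45.383663 − (+6.053e-01/-2.766e+00) = 45.602514
iter 3: u=1.487692  f(a)=+4.956e-03  f'(a)=-2.721e+00  a ← 45.602514 − (+4.956e-03/-2.721e+00) = 45.604336
iter 4: u=1.487633  f(a)=+3.382e-07  f'(a)=-2.721e+00  a ← 45.604336 − (+3.382e-07/-2.721e+00) = 45.604336
iter 5: u=1.487633  f(a)=-2.842e-14  f'(a)=-2.721e+00  a ← 45.604336 − (-2.842e-14/-2.721e+00) = 45.604336
converged: |Δa| < 1e-12 after 5 iterations
sag = a·(cosh(S/(2a)) − 1) = 45.604336·(cosh(1.487633) − 1) = 60.482995
T_max/T_min = cosh(S/(2a)) = 2.326255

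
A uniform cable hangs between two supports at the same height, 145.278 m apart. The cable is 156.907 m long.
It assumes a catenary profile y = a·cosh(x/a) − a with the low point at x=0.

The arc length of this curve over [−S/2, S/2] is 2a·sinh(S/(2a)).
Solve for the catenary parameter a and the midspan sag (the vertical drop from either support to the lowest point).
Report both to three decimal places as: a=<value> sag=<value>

seed: a₀ = √(S³/(24(L−S))) = √(145.278³/(24·11.629)) = 104.814887
iter 1: u=0.693022  f(a)=+2.825e-01  f'(a)=-2.327e-01  a ← 104.814887 − (+2.825e-01/-2.327e-01) = 106.028585
iter 2: u=0.685089  f(a)=+4.981e-03  f'(a)=-2.246e-01  a ← 106.028585 − (+4.981e-03/-2.246e-01) = 106.050765
iter 3: u=0.684946  f(a)=+1.611e-06  f'(a)=-2.244e-01  a ← 106.050765 − (+1.611e-06/-2.244e-01) = 106.050772
iter 4: u=0.684946  f(a)=+1.990e-13  f'(a)=-2.244e-01  a ← 106.050772 − (+1.990e-13/-2.244e-01) = 106.050772
converged: |Δa| < 1e-12 after 4 iterations
sag = a·(cosh(S/(2a)) − 1) = 106.050772·(cosh(0.684946) − 1) = 25.864799
T_max/T_min = cosh(S/(2a)) = 1.243891

a=106.051 sag=25.865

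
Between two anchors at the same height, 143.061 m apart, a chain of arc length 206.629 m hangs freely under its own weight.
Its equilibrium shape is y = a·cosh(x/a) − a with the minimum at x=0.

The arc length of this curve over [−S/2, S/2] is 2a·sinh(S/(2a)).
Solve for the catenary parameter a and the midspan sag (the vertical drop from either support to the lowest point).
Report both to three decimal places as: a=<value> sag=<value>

a=46.473 sag=66.812

seed: a₀ = √(S³/(24(L−S))) = √(143.061³/(24·63.568)) = 43.808359
iter 1: u=1.632805  f(a)=+9.032e+00  f'(a)=-3.753e+00  a ← 43.808359 − (+9.032e+00/-3.753e+00) = 46.214843
iter 2: u=1.547782  f(a)=+7.976e-01  f'(a)=-3.117e+00  a ← 46.214843 − (+7.976e-01/-3.117e+00) = 46.470736
iter 3: u=1.539259  f(a)=+7.552e-03  f'(a)=-3.058e+00  a ← 46.470736 − (+7.552e-03/-3.058e+00) = 46.473205
iter 4: u=1.539177  f(a)=+6.911e-07  f'(a)=-3.058e+00  a ← 46.473205 − (+6.911e-07/-3.058e+00) = 46.473206
iter 5: u=1.539177  f(a)=+0.000e+00  f'(a)=-3.058e+00  a ← 46.473206 − (+0.000e+00/-3.058e+00) = 46.473206
converged: |Δa| < 1e-12 after 5 iterations
sag = a·(cosh(S/(2a)) − 1) = 46.473206·(cosh(1.539177) − 1) = 66.812472
T_max/T_min = cosh(S/(2a)) = 2.437656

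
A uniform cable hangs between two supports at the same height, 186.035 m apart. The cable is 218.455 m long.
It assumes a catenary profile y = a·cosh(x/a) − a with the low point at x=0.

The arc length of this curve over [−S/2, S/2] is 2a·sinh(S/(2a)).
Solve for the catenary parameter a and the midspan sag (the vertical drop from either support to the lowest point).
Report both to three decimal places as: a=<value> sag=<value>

seed: a₀ = √(S³/(24(L−S))) = √(186.035³/(24·32.420)) = 90.966160
iter 1: u=1.022551  f(a)=+1.738e+00  f'(a)=-7.902e-01  a ← 90.966160 − (+1.738e+00/-7.902e-01) = 93.165394
iter 2: u=0.998413  f(a)=+6.502e-02  f'(a)=-7.320e-01  a ← 93.165394 − (+6.502e-02/-7.320e-01) = 93.254209
iter 3: u=0.997462  f(a)=+9.884e-05  f'(a)=-7.298e-01  a ← 93.254209 − (+9.884e-05/-7.298e-01) = 93.254344
iter 4: u=0.997460  f(a)=+2.292e-10  f'(a)=-7.298e-01  a ← 93.254344 − (+2.292e-10/-7.298e-01) = 93.254344
iter 5: u=0.997460  f(a)=+2.842e-14  f'(a)=-7.298e-01  a ← 93.254344 − (+2.842e-14/-7.298e-01) = 93.254344
converged: |Δa| < 1e-12 after 5 iterations
sag = a·(cosh(S/(2a)) − 1) = 93.254344·(cosh(0.997460) − 1) = 50.366753
T_max/T_min = cosh(S/(2a)) = 1.540101

a=93.254 sag=50.367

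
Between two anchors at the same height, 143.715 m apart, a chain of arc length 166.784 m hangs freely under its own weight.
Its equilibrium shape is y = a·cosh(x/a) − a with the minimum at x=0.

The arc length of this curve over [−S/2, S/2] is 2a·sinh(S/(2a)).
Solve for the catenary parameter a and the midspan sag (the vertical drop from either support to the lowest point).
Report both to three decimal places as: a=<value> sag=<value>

seed: a₀ = √(S³/(24(L−S))) = √(143.715³/(24·23.069)) = 73.220576
iter 1: u=0.981384  f(a)=+1.137e+00  f'(a)=-6.929e-01  a ← 73.220576 − (+1.137e+00/-6.929e-01) = 74.861019
iter 2: u=0.959879  f(a)=+3.932e-02  f'(a)=-6.457e-01  a ← 74.861019 − (+3.932e-02/-6.457e-01) = 74.921915
iter 3: u=0.959099  f(a)=+5.080e-05  f'(a)=-6.441e-01  a ← 74.921915 − (+5.080e-05/-6.441e-01) = 74.921994
iter 4: u=0.959098  f(a)=+8.498e-11  f'(a)=-6.441e-01  a ← 74.921994 − (+8.498e-11/-6.441e-01) = 74.921994
iter 5: u=0.959098  f(a)=+0.000e+00  f'(a)=-6.441e-01  a ← 74.921994 − (+0.000e+00/-6.441e-01) = 74.921994
converged: |Δa| < 1e-12 after 5 iterations
sag = a·(cosh(S/(2a)) − 1) = 74.921994·(cosh(0.959098) − 1) = 37.183005
T_max/T_min = cosh(S/(2a)) = 1.496290

a=74.922 sag=37.183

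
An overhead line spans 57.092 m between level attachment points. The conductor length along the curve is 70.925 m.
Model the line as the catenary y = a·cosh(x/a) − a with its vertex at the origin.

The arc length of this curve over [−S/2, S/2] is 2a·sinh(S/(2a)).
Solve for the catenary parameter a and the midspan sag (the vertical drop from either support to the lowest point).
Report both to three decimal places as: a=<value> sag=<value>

seed: a₀ = √(S³/(24(L−S))) = √(57.092³/(24·13.833)) = 23.675495
iter 1: u=1.205719  f(a)=+1.041e+00  f'(a)=-1.347e+00  a ← 23.675495 − (+1.041e+00/-1.347e+00) = 24.448048
iter 2: u=1.167619  f(a)=+5.313e-02  f'(a)=-1.213e+00  a ← 24.448048 − (+5.313e-02/-1.213e+00) = 24.491840
iter 3: u=1.165531  f(a)=+1.548e-04  f'(a)=-1.206e+00  a ← 24.491840 − (+1.548e-04/-1.206e+00) = 24.491968
iter 4: u=1.165525  f(a)=+1.323e-09  f'(a)=-1.206e+00  a ← 24.491968 − (+1.323e-09/-1.206e+00) = 24.491968
iter 5: u=1.165525  f(a)=+0.000e+00  f'(a)=-1.206e+00  a ← 24.491968 − (+0.000e+00/-1.206e+00) = 24.491968
converged: |Δa| < 1e-12 after 5 iterations
sag = a·(cosh(S/(2a)) − 1) = 24.491968·(cosh(1.165525) − 1) = 18.606122
T_max/T_min = cosh(S/(2a)) = 1.759683

a=24.492 sag=18.606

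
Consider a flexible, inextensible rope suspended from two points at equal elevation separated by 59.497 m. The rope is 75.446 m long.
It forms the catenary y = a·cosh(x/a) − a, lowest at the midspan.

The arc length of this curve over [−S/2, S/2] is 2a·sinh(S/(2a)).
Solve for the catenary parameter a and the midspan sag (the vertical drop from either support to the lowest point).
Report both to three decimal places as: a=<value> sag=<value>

seed: a₀ = √(S³/(24(L−S))) = √(59.497³/(24·15.949)) = 23.456880
iter 1: u=1.268221  f(a)=+1.333e+00  f'(a)=-1.592e+00  a ← 23.456880 − (+1.333e+00/-1.592e+00) = 24.294342
iter 2: u=1.224503  f(a)=+7.470e-02  f'(a)=-1.418e+00  a ← 24.294342 − (+7.470e-02/-1.418e+00) = 24.347038
iter 3: u=1.221853  f(a)=+2.655e-04  f'(a)=-1.408e+00  a ← 24.347038 − (+2.655e-04/-1.408e+00) = 24.347226
iter 4: u=1.221843  f(a)=+3.381e-09  f'(a)=-1.408e+00  a ← 24.347226 − (+3.381e-09/-1.408e+00) = 24.347226
iter 5: u=1.221843  f(a)=-1.421e-14  f'(a)=-1.408e+00  a ← 24.347226 − (-1.421e-14/-1.408e+00) = 24.347226
converged: |Δa| < 1e-12 after 5 iterations
sag = a·(cosh(S/(2a)) − 1) = 24.347226·(cosh(1.221843) − 1) = 20.550571
T_max/T_min = cosh(S/(2a)) = 1.844062

a=24.347 sag=20.551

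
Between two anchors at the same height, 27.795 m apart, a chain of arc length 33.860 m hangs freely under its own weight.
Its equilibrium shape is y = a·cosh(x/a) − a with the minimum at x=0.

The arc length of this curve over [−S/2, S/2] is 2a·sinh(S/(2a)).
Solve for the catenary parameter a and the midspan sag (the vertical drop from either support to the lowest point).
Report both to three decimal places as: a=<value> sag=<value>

a=12.525 sag=8.534

seed: a₀ = √(S³/(24(L−S))) = √(27.795³/(24·6.065)) = 12.145880
iter 1: u=1.144215  f(a)=+4.096e-01  f'(a)=-1.136e+00  a ← 12.145880 − (+4.096e-01/-1.136e+00) = 12.506560
iter 2: u=1.111217  f(a)=+1.895e-02  f'(a)=-1.033e+00  a ← 12.506560 − (+1.895e-02/-1.033e+00) = 12.524913
iter 3: u=1.109589  f(a)=+4.495e-05  f'(a)=-1.028e+00  a ← 12.524913 − (+4.495e-05/-1.028e+00) = 12.524957
iter 4: u=1.109585  f(a)=+2.540e-10  f'(a)=-1.028e+00  a ← 12.524957 − (+2.540e-10/-1.028e+00) = 12.524957
iter 5: u=1.109585  f(a)=+7.105e-15  f'(a)=-1.028e+00  a ← 12.524957 − (+7.105e-15/-1.028e+00) = 12.524957
converged: |Δa| < 1e-12 after 5 iterations
sag = a·(cosh(S/(2a)) − 1) = 12.524957·(cosh(1.109585) − 1) = 8.534470
T_max/T_min = cosh(S/(2a)) = 1.681397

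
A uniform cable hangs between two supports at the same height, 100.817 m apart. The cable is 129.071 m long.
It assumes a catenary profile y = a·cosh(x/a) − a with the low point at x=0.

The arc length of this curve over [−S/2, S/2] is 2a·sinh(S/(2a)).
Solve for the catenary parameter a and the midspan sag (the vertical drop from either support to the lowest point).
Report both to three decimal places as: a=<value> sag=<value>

seed: a₀ = √(S³/(24(L−S))) = √(100.817³/(24·28.254)) = 38.873627
iter 1: u=1.296727  f(a)=+2.473e+00  f'(a)=-1.713e+00  a ← 38.873627 − (+2.473e+00/-1.713e+00) = 40.317012
iter 2: u=1.250303  f(a)=+1.444e-01  f'(a)=-1.518e+00  a ← 40.317012 − (+1.444e-01/-1.518e+00) = 40.412108
iter 3: u=1.247361  f(a)=+5.599e-04  f'(a)=-1.507e+00  a ← 40.412108 − (+5.599e-04/-1.507e+00) = 40.412480
iter 4: u=1.247350  f(a)=+8.492e-09  f'(a)=-1.507e+00  a ← 40.412480 − (+8.492e-09/-1.507e+00) = 40.412480
iter 5: u=1.247350  f(a)=+0.000e+00  f'(a)=-1.507e+00  a ← 40.412480 − (+0.000e+00/-1.507e+00) = 40.412480
converged: |Δa| < 1e-12 after 5 iterations
sag = a·(cosh(S/(2a)) − 1) = 40.412480·(cosh(1.247350) − 1) = 35.732115
T_max/T_min = cosh(S/(2a)) = 1.884185

a=40.412 sag=35.732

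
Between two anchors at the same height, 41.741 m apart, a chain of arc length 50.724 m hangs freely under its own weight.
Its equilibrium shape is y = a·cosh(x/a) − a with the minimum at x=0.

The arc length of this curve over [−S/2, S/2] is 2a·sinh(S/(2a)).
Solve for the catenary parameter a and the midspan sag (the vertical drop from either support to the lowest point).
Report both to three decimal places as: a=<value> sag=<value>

seed: a₀ = √(S³/(24(L−S))) = √(41.741³/(24·8.983)) = 18.366566
iter 1: u=1.136331  f(a)=+5.981e-01  f'(a)=-1.110e+00  a ← 18.366566 − (+5.981e-01/-1.110e+00) = 18.905185
iter 2: u=1.103956  f(a)=+2.732e-02  f'(a)=-1.011e+00  a ← 18.905185 − (+2.732e-02/-1.011e+00) = 18.932204
iter 3: u=1.102381  f(a)=+6.304e-05  f'(a)=-1.006e+00  a ← 18.932204 − (+6.304e-05/-1.006e+00) = 18.932267
iter 4: u=1.102377  f(a)=+3.373e-10  f'(a)=-1.006e+00  a ← 18.932267 − (+3.373e-10/-1.006e+00) = 18.932267
iter 5: u=1.102377  f(a)=-7.105e-15  f'(a)=-1.006e+00  a ← 18.932267 − (-7.105e-15/-1.006e+00) = 18.932267
converged: |Δa| < 1e-12 after 5 iterations
sag = a·(cosh(S/(2a)) − 1) = 18.932267·(cosh(1.102377) − 1) = 12.716774
T_max/T_min = cosh(S/(2a)) = 1.671698

a=18.932 sag=12.717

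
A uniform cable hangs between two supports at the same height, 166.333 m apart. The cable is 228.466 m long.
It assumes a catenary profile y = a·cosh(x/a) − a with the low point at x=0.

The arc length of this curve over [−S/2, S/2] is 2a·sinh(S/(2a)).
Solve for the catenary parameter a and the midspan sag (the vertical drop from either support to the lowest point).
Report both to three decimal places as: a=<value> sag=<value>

a=58.431 sag=69.879

seed: a₀ = √(S³/(24(L−S))) = √(166.333³/(24·62.133)) = 55.552147
iter 1: u=1.497089  f(a)=+7.346e+00  f'(a)=-2.780e+00  a ← 55.552147 − (+7.346e+00/-2.780e+00) = 58.194559
iter 2: u=1.429111  f(a)=+5.567e-01  f'(a)=-2.373e+00  a ← 58.194559 − (+5.567e-01/-2.373e+00) = 58.429110
iter 3: u=1.423374  f(a)=+3.776e-03  f'(a)=-2.341e+00  a ← 58.429110 − (+3.776e-03/-2.341e+00) = 58.430723
iter 4: u=1.423335  f(a)=+1.763e-07  f'(a)=-2.341e+00  a ← 58.430723 − (+1.763e-07/-2.341e+00) = 58.430723
iter 5: u=1.423335  f(a)=+2.842e-14  f'(a)=-2.341e+00  a ← 58.430723 − (+2.842e-14/-2.341e+00) = 58.430723
converged: |Δa| < 1e-12 after 5 iterations
sag = a·(cosh(S/(2a)) − 1) = 58.430723·(cosh(1.423335) − 1) = 69.878777
T_max/T_min = cosh(S/(2a)) = 2.195925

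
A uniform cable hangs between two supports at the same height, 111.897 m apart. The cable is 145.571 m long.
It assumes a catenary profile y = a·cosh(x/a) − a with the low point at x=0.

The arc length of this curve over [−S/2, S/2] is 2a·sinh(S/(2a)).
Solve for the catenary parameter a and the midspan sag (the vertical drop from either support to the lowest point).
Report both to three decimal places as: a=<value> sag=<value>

a=43.399 sag=41.343

seed: a₀ = √(S³/(24(L−S))) = √(111.897³/(24·33.674)) = 41.636546
iter 1: u=1.343735  f(a)=+3.174e+00  f'(a)=-1.929e+00  a ← 41.636546 − (+3.174e+00/-1.929e+00) = 43.281988
iter 2: u=1.292651  f(a)=+1.979e-01  f'(a)=-1.695e+00  a ← 43.281988 − (+1.979e-01/-1.695e+00) = 43.398694
iter 3: u=1.289175  f(a)=+8.819e-04  f'(a)=-1.680e+00  a ← 43.398694 − (+8.819e-04/-1.680e+00) = 43.399218
iter 4: u=1.289159  f(a)=+1.769e-08  f'(a)=-1.680e+00  a ← 43.399218 − (+1.769e-08/-1.680e+00) = 43.399218
iter 5: u=1.289159  f(a)=+0.000e+00  f'(a)=-1.680e+00  a ← 43.399218 − (+0.000e+00/-1.680e+00) = 43.399218
converged: |Δa| < 1e-12 after 5 iterations
sag = a·(cosh(S/(2a)) − 1) = 43.399218·(cosh(1.289159) − 1) = 41.342868
T_max/T_min = cosh(S/(2a)) = 1.952618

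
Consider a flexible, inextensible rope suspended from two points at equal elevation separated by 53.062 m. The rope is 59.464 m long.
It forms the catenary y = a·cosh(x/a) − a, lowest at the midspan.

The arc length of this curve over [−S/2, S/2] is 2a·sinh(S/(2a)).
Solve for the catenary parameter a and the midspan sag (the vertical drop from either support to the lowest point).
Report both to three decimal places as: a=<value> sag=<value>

a=31.732 sag=11.753

seed: a₀ = √(S³/(24(L−S))) = √(53.062³/(24·6.402)) = 31.182574
iter 1: u=0.850828  f(a)=+2.358e-01  f'(a)=-4.411e-01  a ← 31.182574 − (+2.358e-01/-4.411e-01) = 31.717029
iter 2: u=0.836491  f(a)=+6.198e-03  f'(a)=-4.182e-01  a ← 31.717029 − (+6.198e-03/-4.182e-01) = 31.731849
iter 3: u=0.836100  f(a)=+4.540e-06  f'(a)=-4.176e-01  a ← 31.731849 − (+4.540e-06/-4.176e-01) = 31.731860
iter 4: u=0.836100  f(a)=+2.437e-12  f'(a)=-4.176e-01  a ← 31.731860 − (+2.437e-12/-4.176e-01) = 31.731860
converged: |Δa| < 1e-12 after 4 iterations
sag = a·(cosh(S/(2a)) − 1) = 31.731860·(cosh(0.836100) − 1) = 11.752652
T_max/T_min = cosh(S/(2a)) = 1.370374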